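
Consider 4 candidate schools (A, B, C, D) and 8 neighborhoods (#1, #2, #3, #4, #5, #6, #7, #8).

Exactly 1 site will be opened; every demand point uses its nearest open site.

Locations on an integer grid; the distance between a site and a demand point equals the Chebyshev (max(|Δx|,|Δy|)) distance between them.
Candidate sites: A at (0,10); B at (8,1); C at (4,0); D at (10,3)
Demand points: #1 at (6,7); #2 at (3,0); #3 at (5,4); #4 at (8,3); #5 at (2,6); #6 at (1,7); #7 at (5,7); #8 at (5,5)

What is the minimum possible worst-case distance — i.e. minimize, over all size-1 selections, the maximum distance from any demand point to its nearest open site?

7

Open {B}.
  Farthest demand point is #6 at distance 7 (to B); all others are ≤ 7.
With {C} the worst case is 7.
With {D} the worst case is 9.
No size-1 selection achieves below 7.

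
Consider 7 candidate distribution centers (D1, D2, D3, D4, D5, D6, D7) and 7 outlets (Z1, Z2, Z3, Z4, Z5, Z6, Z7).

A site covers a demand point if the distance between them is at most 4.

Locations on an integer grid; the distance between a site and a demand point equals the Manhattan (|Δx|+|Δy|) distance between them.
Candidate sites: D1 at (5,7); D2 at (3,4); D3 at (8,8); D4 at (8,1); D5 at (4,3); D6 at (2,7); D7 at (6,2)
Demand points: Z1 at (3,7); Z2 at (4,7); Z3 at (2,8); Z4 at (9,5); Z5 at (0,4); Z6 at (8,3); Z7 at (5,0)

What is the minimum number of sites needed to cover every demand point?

Coverage sets (demand points within 4 of each site):
  D1: {Z1, Z2, Z3}
  D2: {Z1, Z2, Z5}
  D3: {Z4}
  D4: {Z6, Z7}
  D5: {Z2, Z6, Z7}
  D6: {Z1, Z2, Z3}
  D7: {Z6, Z7}
No 3 sites suffice: every size-3 union leaves at least one demand point uncovered.
But {D1, D2, D3, D4} covers everything, so the minimum is 4.

4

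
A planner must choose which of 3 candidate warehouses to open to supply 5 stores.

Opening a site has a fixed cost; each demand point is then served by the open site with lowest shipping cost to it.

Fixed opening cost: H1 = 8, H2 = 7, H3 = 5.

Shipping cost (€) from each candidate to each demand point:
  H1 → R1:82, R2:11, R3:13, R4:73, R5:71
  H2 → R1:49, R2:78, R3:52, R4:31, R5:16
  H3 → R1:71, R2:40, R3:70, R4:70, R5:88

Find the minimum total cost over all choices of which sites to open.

Open {H1, H2}: assign each demand point to its cheapest open site.
  R1→H2 49, R2→H1 11, R3→H1 13, R4→H2 31, R5→H2 16
  shipping cost 120, fixed 15 → total 135.
Compare {H1, H2, H3}: shipping cost 120 + fixed 20 = 140.
Compare {H2, H3}: shipping cost 188 + fixed 12 = 200.
Compare {H2}: shipping cost 226 + fixed 7 = 233.
All other subsets cost ≥ 140. Minimum total cost: 135.

135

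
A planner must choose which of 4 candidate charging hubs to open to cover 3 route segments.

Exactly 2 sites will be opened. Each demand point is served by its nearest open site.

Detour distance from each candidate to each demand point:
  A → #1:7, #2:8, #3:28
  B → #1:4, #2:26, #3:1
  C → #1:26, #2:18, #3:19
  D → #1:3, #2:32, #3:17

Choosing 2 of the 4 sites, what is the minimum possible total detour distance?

13

Open {A, B}.
  #1→B 4, #2→A 8, #3→B 1  ⇒ total 13.
Compare {B, C}: total 23.
Compare {A, D}: total 28.
No size-2 selection does better; minimum is 13.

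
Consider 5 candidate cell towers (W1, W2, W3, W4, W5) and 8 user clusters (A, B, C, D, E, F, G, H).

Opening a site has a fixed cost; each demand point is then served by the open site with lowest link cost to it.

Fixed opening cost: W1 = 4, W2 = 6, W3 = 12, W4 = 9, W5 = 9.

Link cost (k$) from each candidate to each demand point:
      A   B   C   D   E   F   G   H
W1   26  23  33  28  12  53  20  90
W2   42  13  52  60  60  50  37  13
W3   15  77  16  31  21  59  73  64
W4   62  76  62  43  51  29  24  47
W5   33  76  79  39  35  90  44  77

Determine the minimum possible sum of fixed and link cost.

177

Open {W1, W2, W3, W4}: assign each demand point to its cheapest open site.
  A→W3 15, B→W2 13, C→W3 16, D→W1 28, E→W1 12, F→W4 29, G→W1 20, H→W2 13
  link cost 146, fixed 31 → total 177.
Compare {W1, W2, W3, W4, W5}: link cost 146 + fixed 40 = 186.
Compare {W1, W2, W3}: link cost 167 + fixed 22 = 189.
Compare {W2, W3, W4}: link cost 162 + fixed 27 = 189.
All other subsets cost ≥ 186. Minimum total cost: 177.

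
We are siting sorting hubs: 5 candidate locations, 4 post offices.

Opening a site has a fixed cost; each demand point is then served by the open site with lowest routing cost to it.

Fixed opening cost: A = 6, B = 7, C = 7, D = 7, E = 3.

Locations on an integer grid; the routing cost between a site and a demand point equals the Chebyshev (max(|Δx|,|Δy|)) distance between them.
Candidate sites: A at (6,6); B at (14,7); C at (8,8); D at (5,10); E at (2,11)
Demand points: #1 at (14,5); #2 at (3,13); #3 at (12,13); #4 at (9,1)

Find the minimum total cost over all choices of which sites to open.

Open {B, E}: assign each demand point to its cheapest open site.
  #1→B 2, #2→E 2, #3→B 6, #4→B 6
  routing cost 16, fixed 10 → total 26.
Compare {C}: routing cost 23 + fixed 7 = 30.
Compare {C, E}: routing cost 20 + fixed 10 = 30.
Compare {A, E}: routing cost 22 + fixed 9 = 31.
All other subsets cost ≥ 30. Minimum total cost: 26.

26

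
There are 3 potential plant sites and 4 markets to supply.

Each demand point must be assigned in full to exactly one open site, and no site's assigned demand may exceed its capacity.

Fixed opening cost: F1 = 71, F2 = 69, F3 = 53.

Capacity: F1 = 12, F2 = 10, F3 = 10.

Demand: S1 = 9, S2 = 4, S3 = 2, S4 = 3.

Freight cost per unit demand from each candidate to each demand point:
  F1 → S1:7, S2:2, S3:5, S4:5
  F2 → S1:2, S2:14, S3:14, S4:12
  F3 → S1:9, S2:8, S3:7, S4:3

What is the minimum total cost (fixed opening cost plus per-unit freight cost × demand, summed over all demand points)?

Open {F1, F2}; cheapest assignment that respects the capacities:
  F1 (cap 12, load 9): S2, S3, S4 — cost 4×2 + 2×5 + 3×5 = 33
  F2 (cap 10, load 9): S1 — cost 9×2 = 18
  Shipping 51, fixed 140 → total 191.
  Any other capacity-feasible assignment to {F1, F2} ships for at least 51.
Compare {F2, F3}: its best feasible assignment gives total 195.
Compare {F1, F3}: its best feasible assignment gives total 238.
Every other set of open sites that can feasibly serve all demand totals ≥ 195 even under its best assignment. Minimum: 191.

191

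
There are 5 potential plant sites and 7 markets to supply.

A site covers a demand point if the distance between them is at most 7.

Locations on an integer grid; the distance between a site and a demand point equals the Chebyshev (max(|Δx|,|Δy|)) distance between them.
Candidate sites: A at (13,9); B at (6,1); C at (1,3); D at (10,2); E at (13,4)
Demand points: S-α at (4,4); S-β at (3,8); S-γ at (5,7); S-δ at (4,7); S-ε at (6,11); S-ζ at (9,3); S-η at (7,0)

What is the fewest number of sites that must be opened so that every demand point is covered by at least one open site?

Coverage sets (demand points within 7 of each site):
  A: {S-ε, S-ζ}
  B: {S-α, S-β, S-γ, S-δ, S-ζ, S-η}
  C: {S-α, S-β, S-γ, S-δ, S-η}
  D: {S-α, S-β, S-γ, S-δ, S-ζ, S-η}
  E: {S-ε, S-ζ, S-η}
No single site covers all 7 demand points.
But {A, B} covers everything, so the minimum is 2.

2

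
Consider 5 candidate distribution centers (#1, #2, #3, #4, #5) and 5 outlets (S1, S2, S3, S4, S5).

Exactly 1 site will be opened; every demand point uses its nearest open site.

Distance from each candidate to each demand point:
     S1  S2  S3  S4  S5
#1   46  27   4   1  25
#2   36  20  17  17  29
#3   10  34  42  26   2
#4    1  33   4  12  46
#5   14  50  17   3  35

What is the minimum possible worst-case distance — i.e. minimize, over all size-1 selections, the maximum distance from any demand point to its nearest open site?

Open {#2}.
  Farthest demand point is S1 at distance 36 (to #2); all others are ≤ 36.
With {#3} the worst case is 42.
With {#1} the worst case is 46.
No size-1 selection achieves below 36.

36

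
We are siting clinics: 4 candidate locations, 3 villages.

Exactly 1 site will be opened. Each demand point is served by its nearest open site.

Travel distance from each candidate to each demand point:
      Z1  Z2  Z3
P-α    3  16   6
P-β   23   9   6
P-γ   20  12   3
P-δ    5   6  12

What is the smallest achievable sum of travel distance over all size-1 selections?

Open {P-δ}.
  Z1→P-δ 5, Z2→P-δ 6, Z3→P-δ 12  ⇒ total 23.
Compare {P-α}: total 25.
Compare {P-γ}: total 35.
No size-1 selection does better; minimum is 23.

23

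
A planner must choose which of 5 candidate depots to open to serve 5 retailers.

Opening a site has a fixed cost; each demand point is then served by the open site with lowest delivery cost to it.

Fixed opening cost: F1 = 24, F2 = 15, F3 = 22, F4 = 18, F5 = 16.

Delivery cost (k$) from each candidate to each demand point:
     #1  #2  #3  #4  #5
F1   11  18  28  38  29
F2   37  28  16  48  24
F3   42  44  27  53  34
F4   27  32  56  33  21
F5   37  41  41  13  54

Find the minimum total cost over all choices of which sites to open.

137

Open {F1, F2, F5}: assign each demand point to its cheapest open site.
  #1→F1 11, #2→F1 18, #3→F2 16, #4→F5 13, #5→F2 24
  delivery cost 82, fixed 55 → total 137.
Compare {F1, F5}: delivery cost 99 + fixed 40 = 139.
Compare {F1, F2}: delivery cost 107 + fixed 39 = 146.
Compare {F1}: delivery cost 124 + fixed 24 = 148.
All other subsets cost ≥ 139. Minimum total cost: 137.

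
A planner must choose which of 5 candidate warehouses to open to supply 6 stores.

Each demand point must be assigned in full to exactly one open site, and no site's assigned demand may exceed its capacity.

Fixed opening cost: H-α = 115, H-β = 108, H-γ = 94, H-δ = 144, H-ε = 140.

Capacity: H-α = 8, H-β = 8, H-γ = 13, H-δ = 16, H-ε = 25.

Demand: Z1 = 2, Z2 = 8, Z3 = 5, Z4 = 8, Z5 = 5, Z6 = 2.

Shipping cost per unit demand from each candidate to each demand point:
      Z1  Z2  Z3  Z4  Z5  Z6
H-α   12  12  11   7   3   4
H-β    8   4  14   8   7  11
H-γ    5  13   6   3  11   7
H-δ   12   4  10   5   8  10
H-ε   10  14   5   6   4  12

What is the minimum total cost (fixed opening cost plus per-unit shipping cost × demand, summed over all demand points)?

Open {H-β, H-ε}; cheapest assignment that respects the capacities:
  H-β (cap 8, load 8): Z2 — cost 8×4 = 32
  H-ε (cap 25, load 22): Z1, Z3, Z4, Z5, Z6 — cost 2×10 + 5×5 + 8×6 + 5×4 + 2×12 = 137
  Shipping 169, fixed 248 → total 417.
  Any other capacity-feasible assignment to {H-β, H-ε} ships for at least 169.
Compare {H-γ, H-ε}: its best feasible assignment gives total 439.
Compare {H-δ, H-ε}: its best feasible assignment gives total 445.
Every other set of open sites that can feasibly serve all demand totals ≥ 439 even under its best assignment. Minimum: 417.

417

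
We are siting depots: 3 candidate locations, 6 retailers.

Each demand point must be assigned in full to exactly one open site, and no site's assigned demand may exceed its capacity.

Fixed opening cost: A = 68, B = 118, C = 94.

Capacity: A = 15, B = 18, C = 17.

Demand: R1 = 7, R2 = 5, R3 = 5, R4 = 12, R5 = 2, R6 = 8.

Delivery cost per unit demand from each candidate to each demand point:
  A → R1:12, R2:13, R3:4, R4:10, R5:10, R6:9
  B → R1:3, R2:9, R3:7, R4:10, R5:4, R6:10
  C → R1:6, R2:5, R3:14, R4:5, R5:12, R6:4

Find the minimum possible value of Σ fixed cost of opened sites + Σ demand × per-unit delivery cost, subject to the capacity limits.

486

Open {A, B, C}; cheapest assignment that respects the capacities:
  A (cap 15, load 13): R3, R6 — cost 5×4 + 8×9 = 92
  B (cap 18, load 9): R1, R5 — cost 7×3 + 2×4 = 29
  C (cap 17, load 17): R2, R4 — cost 5×5 + 12×5 = 85
  Shipping 206, fixed 280 → total 486.
  Any other capacity-feasible assignment to {A, B, C} ships for at least 206.
Total demand is 39 and no other set of sites has combined capacity ≥ 39, so {A, B, C} is the only feasible choice of open sites. Minimum: 486.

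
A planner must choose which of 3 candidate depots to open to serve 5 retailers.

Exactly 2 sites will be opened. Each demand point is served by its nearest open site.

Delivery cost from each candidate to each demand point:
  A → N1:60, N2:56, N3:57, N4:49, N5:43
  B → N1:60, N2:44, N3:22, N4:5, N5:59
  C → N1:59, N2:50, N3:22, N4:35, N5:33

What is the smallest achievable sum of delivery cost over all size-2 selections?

Open {B, C}.
  N1→C 59, N2→B 44, N3→B 22, N4→B 5, N5→C 33  ⇒ total 163.
Compare {A, B}: total 174.
Compare {A, C}: total 199.

163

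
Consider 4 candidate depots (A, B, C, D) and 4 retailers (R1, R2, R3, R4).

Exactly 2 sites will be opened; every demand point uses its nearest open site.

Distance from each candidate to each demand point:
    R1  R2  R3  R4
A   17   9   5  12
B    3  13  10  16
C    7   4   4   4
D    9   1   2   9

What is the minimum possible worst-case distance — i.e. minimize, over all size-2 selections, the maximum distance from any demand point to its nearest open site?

Open {B, C}.
  Farthest demand point is R2 at distance 4 (to C); all others are ≤ 4.
With {A, C} the worst case is 7.
With {C, D} the worst case is 7.
No size-2 selection achieves below 4.

4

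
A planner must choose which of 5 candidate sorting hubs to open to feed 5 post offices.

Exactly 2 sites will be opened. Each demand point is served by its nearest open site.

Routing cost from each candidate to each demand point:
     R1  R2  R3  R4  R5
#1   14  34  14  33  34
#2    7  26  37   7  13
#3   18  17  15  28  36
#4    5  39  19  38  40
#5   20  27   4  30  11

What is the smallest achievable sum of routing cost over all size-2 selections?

Open {#2, #5}.
  R1→#2 7, R2→#2 26, R3→#5 4, R4→#2 7, R5→#5 11  ⇒ total 55.
Compare {#2, #3}: total 59.
Compare {#1, #2}: total 67.
No size-2 selection does better; minimum is 55.

55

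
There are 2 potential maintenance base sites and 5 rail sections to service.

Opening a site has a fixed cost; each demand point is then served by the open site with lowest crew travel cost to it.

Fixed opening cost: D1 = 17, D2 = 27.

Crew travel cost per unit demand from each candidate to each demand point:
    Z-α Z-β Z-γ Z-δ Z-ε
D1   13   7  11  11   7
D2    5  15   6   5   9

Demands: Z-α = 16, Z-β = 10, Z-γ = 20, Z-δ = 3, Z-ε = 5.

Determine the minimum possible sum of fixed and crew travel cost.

Open {D1, D2}: assign each demand point to its cheapest open site.
  Z-α→D2 16×5=80, Z-β→D1 10×7=70, Z-γ→D2 20×6=120, Z-δ→D2 3×5=15, Z-ε→D1 5×7=35
  crew travel cost 320, fixed 44 → total 364.
Compare {D2}: crew travel cost 410 + fixed 27 = 437.
Compare {D1}: crew travel cost 566 + fixed 17 = 583.

364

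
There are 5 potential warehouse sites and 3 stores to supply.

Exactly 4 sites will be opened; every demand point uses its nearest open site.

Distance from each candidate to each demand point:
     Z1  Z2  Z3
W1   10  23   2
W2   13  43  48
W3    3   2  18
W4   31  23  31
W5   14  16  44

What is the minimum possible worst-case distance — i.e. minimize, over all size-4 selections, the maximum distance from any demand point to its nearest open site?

Open {W1, W2, W3, W4}.
  Farthest demand point is Z1 at distance 3 (to W3); all others are ≤ 3.
With {W1, W2, W3, W5} the worst case is 3.
With {W1, W3, W4, W5} the worst case is 3.
No size-4 selection achieves below 3.

3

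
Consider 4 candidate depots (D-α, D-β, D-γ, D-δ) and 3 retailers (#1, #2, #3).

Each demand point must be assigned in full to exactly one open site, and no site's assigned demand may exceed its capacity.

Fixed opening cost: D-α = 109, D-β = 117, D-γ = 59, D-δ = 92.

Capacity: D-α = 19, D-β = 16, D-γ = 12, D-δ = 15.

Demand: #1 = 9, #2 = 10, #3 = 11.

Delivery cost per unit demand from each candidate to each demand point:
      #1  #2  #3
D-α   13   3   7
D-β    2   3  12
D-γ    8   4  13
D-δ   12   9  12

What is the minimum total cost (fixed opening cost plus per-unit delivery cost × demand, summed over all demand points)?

420

Open {D-α, D-β, D-γ}; cheapest assignment that respects the capacities:
  D-α (cap 19, load 11): #3 — cost 11×7 = 77
  D-β (cap 16, load 9): #1 — cost 9×2 = 18
  D-γ (cap 12, load 10): #2 — cost 10×4 = 40
  Shipping 135, fixed 285 → total 420.
  Any other capacity-feasible assignment to {D-α, D-β, D-γ} ships for at least 135.
Compare {D-α, D-γ}: its best feasible assignment gives total 458.
Compare {D-β, D-γ, D-δ}: its best feasible assignment gives total 458.
Every other set of open sites that can feasibly serve all demand totals ≥ 458 even under its best assignment. Minimum: 420.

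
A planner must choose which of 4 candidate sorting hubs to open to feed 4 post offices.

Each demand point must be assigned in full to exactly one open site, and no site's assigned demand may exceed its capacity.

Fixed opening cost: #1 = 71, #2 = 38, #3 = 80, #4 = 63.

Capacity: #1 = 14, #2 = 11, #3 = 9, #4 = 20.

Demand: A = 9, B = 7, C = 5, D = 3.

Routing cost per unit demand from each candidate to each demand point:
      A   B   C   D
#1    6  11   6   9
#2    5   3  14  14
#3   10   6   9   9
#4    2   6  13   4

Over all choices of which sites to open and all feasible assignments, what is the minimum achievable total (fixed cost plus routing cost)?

217

Open {#2, #4}; cheapest assignment that respects the capacities:
  #2 (cap 11, load 7): B — cost 7×3 = 21
  #4 (cap 20, load 17): A, C, D — cost 9×2 + 5×13 + 3×4 = 95
  Shipping 116, fixed 101 → total 217.
  Any other capacity-feasible assignment to {#2, #4} ships for at least 116.
Compare {#1, #4}: its best feasible assignment gives total 236.
Compare {#1, #2, #4}: its best feasible assignment gives total 253.
Every other set of open sites that can feasibly serve all demand totals ≥ 236 even under its best assignment. Minimum: 217.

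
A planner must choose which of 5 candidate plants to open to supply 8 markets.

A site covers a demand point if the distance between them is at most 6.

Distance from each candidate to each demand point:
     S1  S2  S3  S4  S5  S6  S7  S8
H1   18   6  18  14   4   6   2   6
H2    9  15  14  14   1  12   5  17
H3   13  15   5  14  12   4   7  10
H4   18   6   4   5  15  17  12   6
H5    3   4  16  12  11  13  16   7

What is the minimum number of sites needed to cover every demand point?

3

Coverage sets (demand points within 6 of each site):
  H1: {S2, S5, S6, S7, S8}
  H2: {S5, S7}
  H3: {S3, S6}
  H4: {S2, S3, S4, S8}
  H5: {S1, S2}
No 2 sites suffice: every size-2 union leaves at least one demand point uncovered.
But {H1, H4, H5} covers everything, so the minimum is 3.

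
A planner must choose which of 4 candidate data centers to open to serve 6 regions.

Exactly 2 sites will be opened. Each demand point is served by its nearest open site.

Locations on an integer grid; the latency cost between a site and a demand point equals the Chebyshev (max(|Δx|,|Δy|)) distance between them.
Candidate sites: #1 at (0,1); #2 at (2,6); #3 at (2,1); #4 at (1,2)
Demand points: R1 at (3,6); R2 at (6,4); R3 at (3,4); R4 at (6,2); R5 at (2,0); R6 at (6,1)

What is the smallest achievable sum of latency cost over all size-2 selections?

16

Open {#2, #3}.
  R1→#2 1, R2→#2 4, R3→#2 2, R4→#2 4, R5→#3 1, R6→#3 4  ⇒ total 16.
Compare {#1, #2}: total 18.
Compare {#2, #4}: total 18.
No size-2 selection does better; minimum is 16.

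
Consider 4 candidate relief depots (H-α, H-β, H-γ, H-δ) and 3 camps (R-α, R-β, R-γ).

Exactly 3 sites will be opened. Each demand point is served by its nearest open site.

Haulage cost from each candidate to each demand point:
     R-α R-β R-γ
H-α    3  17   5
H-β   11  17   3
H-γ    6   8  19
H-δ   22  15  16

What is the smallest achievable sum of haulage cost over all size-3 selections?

14

Open {H-α, H-β, H-γ}.
  R-α→H-α 3, R-β→H-γ 8, R-γ→H-β 3  ⇒ total 14.
Compare {H-α, H-γ, H-δ}: total 16.
Compare {H-β, H-γ, H-δ}: total 17.
No size-3 selection does better; minimum is 14.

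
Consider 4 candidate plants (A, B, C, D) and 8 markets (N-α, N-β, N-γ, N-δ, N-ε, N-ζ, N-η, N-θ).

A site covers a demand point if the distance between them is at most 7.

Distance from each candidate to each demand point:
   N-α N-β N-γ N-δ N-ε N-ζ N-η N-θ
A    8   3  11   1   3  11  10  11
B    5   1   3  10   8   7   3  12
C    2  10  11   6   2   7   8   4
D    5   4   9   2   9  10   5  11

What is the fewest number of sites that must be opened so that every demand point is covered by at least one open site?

2

Coverage sets (demand points within 7 of each site):
  A: {N-β, N-δ, N-ε}
  B: {N-α, N-β, N-γ, N-ζ, N-η}
  C: {N-α, N-δ, N-ε, N-ζ, N-θ}
  D: {N-α, N-β, N-δ, N-η}
No single site covers all 8 demand points.
But {B, C} covers everything, so the minimum is 2.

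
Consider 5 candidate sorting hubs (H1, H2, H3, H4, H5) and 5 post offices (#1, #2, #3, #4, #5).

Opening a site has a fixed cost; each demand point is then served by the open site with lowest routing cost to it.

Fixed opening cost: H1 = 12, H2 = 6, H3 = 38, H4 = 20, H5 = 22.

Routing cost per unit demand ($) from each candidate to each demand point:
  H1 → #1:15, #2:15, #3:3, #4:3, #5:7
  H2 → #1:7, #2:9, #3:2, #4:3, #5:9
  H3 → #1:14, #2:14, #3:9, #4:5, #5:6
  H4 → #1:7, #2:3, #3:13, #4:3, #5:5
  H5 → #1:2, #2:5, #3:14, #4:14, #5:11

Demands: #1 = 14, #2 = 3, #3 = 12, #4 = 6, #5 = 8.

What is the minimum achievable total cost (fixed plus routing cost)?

167

Open {H2, H4, H5}: assign each demand point to its cheapest open site.
  #1→H5 14×2=28, #2→H4 3×3=9, #3→H2 12×2=24, #4→H2 6×3=18, #5→H4 8×5=40
  routing cost 119, fixed 48 → total 167.
Compare {H1, H2, H4, H5}: routing cost 119 + fixed 60 = 179.
Compare {H1, H2, H5}: routing cost 141 + fixed 40 = 181.
Compare {H2, H5}: routing cost 157 + fixed 28 = 185.
All other subsets cost ≥ 179. Minimum total cost: 167.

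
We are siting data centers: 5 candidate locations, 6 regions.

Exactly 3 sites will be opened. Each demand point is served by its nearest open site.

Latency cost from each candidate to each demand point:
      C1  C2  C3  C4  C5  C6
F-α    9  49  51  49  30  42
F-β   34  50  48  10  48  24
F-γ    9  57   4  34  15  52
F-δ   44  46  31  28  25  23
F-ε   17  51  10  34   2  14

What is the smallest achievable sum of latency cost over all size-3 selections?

89

Open {F-β, F-γ, F-ε}.
  C1→F-γ 9, C2→F-β 50, C3→F-γ 4, C4→F-β 10, C5→F-ε 2, C6→F-ε 14  ⇒ total 89.
Compare {F-α, F-β, F-ε}: total 94.
Compare {F-β, F-δ, F-ε}: total 99.
No size-3 selection does better; minimum is 89.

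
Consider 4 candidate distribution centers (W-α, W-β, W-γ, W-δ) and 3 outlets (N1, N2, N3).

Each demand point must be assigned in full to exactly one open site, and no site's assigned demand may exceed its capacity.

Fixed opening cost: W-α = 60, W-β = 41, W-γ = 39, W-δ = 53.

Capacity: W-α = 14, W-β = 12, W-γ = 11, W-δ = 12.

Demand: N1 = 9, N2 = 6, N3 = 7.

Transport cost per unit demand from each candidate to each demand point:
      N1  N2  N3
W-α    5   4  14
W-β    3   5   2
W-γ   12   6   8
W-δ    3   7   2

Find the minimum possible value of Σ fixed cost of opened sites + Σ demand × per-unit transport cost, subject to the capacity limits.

Open {W-β, W-γ, W-δ}; cheapest assignment that respects the capacities:
  W-β (cap 12, load 9): N1 — cost 9×3 = 27
  W-γ (cap 11, load 6): N2 — cost 6×6 = 36
  W-δ (cap 12, load 7): N3 — cost 7×2 = 14
  Shipping 77, fixed 133 → total 210.
  Any other capacity-feasible assignment to {W-β, W-γ, W-δ} ships for at least 77.
Compare {W-α, W-β, W-δ}: its best feasible assignment gives total 219.
Compare {W-α, W-β, W-γ}: its best feasible assignment gives total 235.
Every other set of open sites that can feasibly serve all demand totals ≥ 219 even under its best assignment. Minimum: 210.

210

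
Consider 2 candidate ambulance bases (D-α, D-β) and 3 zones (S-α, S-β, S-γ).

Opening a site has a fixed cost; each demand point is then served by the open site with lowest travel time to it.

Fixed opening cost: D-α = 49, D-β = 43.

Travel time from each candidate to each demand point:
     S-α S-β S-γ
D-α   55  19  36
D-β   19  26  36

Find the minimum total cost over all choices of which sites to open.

124

Open {D-β}: assign each demand point to its cheapest open site.
  S-α→D-β 19, S-β→D-β 26, S-γ→D-β 36
  travel time 81, fixed 43 → total 124.
Compare {D-α}: travel time 110 + fixed 49 = 159.
Compare {D-α, D-β}: travel time 74 + fixed 92 = 166.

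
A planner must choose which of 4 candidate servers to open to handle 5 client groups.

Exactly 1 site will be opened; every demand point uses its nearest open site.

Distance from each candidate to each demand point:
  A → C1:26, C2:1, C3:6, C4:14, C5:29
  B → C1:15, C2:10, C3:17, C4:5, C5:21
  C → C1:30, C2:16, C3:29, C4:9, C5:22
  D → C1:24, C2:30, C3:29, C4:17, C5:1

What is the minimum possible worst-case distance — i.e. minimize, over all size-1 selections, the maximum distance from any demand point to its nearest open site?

Open {B}.
  Farthest demand point is C5 at distance 21 (to B); all others are ≤ 21.
With {A} the worst case is 29.
With {C} the worst case is 30.
No size-1 selection achieves below 21.

21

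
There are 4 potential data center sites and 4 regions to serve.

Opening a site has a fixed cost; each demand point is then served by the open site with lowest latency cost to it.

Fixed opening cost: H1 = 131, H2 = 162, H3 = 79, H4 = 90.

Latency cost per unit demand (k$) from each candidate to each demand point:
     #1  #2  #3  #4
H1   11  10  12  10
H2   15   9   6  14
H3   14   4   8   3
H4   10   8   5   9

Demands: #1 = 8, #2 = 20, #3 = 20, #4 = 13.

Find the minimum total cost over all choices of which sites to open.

468

Open {H3, H4}: assign each demand point to its cheapest open site.
  #1→H4 8×10=80, #2→H3 20×4=80, #3→H4 20×5=100, #4→H3 13×3=39
  latency cost 299, fixed 169 → total 468.
Compare {H3}: latency cost 391 + fixed 79 = 470.
Compare {H4}: latency cost 457 + fixed 90 = 547.
Compare {H1, H3}: latency cost 367 + fixed 210 = 577.
All other subsets cost ≥ 470. Minimum total cost: 468.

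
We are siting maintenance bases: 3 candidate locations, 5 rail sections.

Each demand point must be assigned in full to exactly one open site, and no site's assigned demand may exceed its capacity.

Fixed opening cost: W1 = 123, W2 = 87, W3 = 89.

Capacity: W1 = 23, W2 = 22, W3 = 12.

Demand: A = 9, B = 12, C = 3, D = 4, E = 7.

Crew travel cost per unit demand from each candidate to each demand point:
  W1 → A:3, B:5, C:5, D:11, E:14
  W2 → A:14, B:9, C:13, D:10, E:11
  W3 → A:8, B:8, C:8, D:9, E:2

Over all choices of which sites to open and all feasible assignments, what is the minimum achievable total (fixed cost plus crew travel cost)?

453

Open {W1, W2}; cheapest assignment that respects the capacities:
  W1 (cap 23, load 21): A, B — cost 9×3 + 12×5 = 87
  W2 (cap 22, load 14): C, D, E — cost 3×13 + 4×10 + 7×11 = 156
  Shipping 243, fixed 210 → total 453.
  Any other capacity-feasible assignment to {W1, W2} ships for at least 243.
Compare {W1, W2, W3}: its best feasible assignment gives total 464.
Compare {W1, W3}: its best feasible assignment gives total 492.
Every other set of open sites that can feasibly serve all demand totals ≥ 464 even under its best assignment. Minimum: 453.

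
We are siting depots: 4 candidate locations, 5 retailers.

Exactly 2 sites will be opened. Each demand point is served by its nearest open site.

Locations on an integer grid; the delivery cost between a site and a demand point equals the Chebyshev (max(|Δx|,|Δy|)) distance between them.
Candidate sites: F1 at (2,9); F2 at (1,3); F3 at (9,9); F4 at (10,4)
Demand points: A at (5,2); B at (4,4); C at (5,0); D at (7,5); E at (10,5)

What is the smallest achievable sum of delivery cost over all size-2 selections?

Open {F2, F4}.
  A→F2 4, B→F2 3, C→F2 4, D→F4 3, E→F4 1  ⇒ total 15.
Compare {F1, F4}: total 19.
Compare {F2, F3}: total 19.
No size-2 selection does better; minimum is 15.

15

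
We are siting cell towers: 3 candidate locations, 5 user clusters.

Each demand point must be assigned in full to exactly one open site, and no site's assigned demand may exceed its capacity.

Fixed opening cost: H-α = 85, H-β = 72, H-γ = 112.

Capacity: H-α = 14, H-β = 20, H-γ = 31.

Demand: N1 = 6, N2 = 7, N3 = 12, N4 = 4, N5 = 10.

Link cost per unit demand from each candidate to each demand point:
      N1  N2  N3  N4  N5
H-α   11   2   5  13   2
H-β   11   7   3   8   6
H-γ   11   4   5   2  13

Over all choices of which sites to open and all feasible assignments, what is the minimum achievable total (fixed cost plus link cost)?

379

Open {H-α, H-γ}; cheapest assignment that respects the capacities:
  H-α (cap 14, load 10): N5 — cost 10×2 = 20
  H-γ (cap 31, load 29): N1, N2, N3, N4 — cost 6×11 + 7×4 + 12×5 + 4×2 = 162
  Shipping 182, fixed 197 → total 379.
  Any other capacity-feasible assignment to {H-α, H-γ} ships for at least 182.
Compare {H-β, H-γ}: its best feasible assignment gives total 406.
Compare {H-α, H-β, H-γ}: its best feasible assignment gives total 427.
Every other set of open sites that can feasibly serve all demand totals ≥ 406 even under its best assignment. Minimum: 379.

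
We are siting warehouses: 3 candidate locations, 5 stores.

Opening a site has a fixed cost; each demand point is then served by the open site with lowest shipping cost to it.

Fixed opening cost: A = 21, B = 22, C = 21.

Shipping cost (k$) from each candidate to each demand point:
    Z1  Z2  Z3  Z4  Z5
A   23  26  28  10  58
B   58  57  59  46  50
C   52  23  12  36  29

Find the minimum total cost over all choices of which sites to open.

139

Open {A, C}: assign each demand point to its cheapest open site.
  Z1→A 23, Z2→C 23, Z3→C 12, Z4→A 10, Z5→C 29
  shipping cost 97, fixed 42 → total 139.
Compare {A, B, C}: shipping cost 97 + fixed 64 = 161.
Compare {A}: shipping cost 145 + fixed 21 = 166.
Compare {C}: shipping cost 152 + fixed 21 = 173.
All other subsets cost ≥ 161. Minimum total cost: 139.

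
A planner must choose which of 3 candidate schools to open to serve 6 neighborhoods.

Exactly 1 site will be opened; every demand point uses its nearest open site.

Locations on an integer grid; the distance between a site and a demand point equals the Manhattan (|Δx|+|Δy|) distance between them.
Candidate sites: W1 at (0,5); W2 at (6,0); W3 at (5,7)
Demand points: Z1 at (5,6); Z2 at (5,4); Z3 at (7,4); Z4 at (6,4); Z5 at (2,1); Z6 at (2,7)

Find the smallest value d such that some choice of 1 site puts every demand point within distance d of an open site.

Open {W1}.
  Farthest demand point is Z3 at distance 8 (to W1); all others are ≤ 8.
With {W3} the worst case is 9.
With {W2} the worst case is 11.
No size-1 selection achieves below 8.

8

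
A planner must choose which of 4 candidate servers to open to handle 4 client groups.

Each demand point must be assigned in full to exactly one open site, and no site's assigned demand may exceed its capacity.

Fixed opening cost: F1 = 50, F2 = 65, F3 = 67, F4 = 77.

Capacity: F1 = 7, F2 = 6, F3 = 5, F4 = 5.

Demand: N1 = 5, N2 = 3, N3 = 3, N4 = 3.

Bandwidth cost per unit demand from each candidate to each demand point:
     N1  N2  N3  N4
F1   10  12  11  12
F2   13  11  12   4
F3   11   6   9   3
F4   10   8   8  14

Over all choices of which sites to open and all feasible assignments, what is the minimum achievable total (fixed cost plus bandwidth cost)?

298

Open {F1, F2, F3}; cheapest assignment that respects the capacities:
  F1 (cap 7, load 5): N1 — cost 5×10 = 50
  F2 (cap 6, load 6): N3, N4 — cost 3×12 + 3×4 = 48
  F3 (cap 5, load 3): N2 — cost 3×6 = 18
  Shipping 116, fixed 182 → total 298.
  Any other capacity-feasible assignment to {F1, F2, F3} ships for at least 116.
Compare {F1, F2, F4}: its best feasible assignment gives total 311.
Compare {F1, F3, F4}: its best feasible assignment gives total 322.
Every other set of open sites that can feasibly serve all demand totals ≥ 311 even under its best assignment. Minimum: 298.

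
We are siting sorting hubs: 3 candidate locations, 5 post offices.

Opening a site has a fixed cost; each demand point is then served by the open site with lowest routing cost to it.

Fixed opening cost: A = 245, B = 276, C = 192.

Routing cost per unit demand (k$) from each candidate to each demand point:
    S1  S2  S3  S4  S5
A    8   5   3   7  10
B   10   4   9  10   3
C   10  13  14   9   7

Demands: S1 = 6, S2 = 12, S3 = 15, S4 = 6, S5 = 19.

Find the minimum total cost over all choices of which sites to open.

Open {A}: assign each demand point to its cheapest open site.
  S1→A 6×8=48, S2→A 12×5=60, S3→A 15×3=45, S4→A 6×7=42, S5→A 19×10=190
  routing cost 385, fixed 245 → total 630.
Compare {B}: routing cost 360 + fixed 276 = 636.
Compare {A, B}: routing cost 240 + fixed 521 = 761.
Compare {A, C}: routing cost 328 + fixed 437 = 765.
All other subsets cost ≥ 636. Minimum total cost: 630.

630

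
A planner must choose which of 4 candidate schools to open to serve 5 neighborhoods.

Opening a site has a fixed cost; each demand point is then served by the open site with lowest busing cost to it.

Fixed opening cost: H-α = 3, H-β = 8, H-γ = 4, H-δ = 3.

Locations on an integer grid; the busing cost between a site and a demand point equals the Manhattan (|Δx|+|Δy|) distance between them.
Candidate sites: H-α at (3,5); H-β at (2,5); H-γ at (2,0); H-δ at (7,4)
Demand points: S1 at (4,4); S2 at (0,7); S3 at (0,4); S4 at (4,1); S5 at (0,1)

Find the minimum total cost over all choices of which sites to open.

24

Open {H-α, H-γ}: assign each demand point to its cheapest open site.
  S1→H-α 2, S2→H-α 5, S3→H-α 4, S4→H-γ 3, S5→H-γ 3
  busing cost 17, fixed 7 → total 24.
Compare {H-α}: busing cost 23 + fixed 3 = 26.
Compare {H-α, H-γ, H-δ}: busing cost 17 + fixed 10 = 27.
Compare {H-β, H-γ}: busing cost 16 + fixed 12 = 28.
All other subsets cost ≥ 26. Minimum total cost: 24.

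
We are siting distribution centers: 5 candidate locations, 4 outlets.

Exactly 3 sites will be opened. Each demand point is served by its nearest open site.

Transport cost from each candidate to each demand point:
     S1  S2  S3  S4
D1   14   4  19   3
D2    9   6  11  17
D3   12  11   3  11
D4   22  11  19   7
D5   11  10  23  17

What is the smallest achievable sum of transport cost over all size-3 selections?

19

Open {D1, D2, D3}.
  S1→D2 9, S2→D1 4, S3→D3 3, S4→D1 3  ⇒ total 19.
Compare {D1, D3, D5}: total 21.
Compare {D1, D3, D4}: total 22.
No size-3 selection does better; minimum is 19.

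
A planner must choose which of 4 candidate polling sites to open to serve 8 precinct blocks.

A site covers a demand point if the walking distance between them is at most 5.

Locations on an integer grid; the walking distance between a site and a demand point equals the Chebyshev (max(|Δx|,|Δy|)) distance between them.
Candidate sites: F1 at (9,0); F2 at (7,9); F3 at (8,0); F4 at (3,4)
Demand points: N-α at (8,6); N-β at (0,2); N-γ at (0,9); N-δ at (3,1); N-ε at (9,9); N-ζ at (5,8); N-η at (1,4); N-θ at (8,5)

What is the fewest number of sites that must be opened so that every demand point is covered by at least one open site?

2

Coverage sets (demand points within 5 of each site):
  F1: {N-θ}
  F2: {N-α, N-ε, N-ζ, N-θ}
  F3: {N-δ, N-θ}
  F4: {N-α, N-β, N-γ, N-δ, N-ζ, N-η, N-θ}
No single site covers all 8 demand points.
But {F2, F4} covers everything, so the minimum is 2.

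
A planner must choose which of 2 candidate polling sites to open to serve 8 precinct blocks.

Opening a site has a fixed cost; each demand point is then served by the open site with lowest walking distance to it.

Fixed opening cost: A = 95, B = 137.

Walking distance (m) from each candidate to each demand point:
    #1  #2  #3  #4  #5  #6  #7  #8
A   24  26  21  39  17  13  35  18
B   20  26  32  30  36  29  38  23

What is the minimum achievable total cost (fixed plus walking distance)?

Open {A}: assign each demand point to its cheapest open site.
  #1→A 24, #2→A 26, #3→A 21, #4→A 39, #5→A 17, #6→A 13, #7→A 35, #8→A 18
  walking distance 193, fixed 95 → total 288.
Compare {B}: walking distance 234 + fixed 137 = 371.
Compare {A, B}: walking distance 180 + fixed 232 = 412.

288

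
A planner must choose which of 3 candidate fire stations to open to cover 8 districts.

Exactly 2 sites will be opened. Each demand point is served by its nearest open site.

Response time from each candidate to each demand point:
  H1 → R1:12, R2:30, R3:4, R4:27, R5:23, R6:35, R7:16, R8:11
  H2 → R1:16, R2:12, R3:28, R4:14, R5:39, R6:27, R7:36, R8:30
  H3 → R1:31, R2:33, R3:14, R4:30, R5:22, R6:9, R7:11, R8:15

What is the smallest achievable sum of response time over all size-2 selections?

113

Open {H2, H3}.
  R1→H2 16, R2→H2 12, R3→H3 14, R4→H2 14, R5→H3 22, R6→H3 9, R7→H3 11, R8→H3 15  ⇒ total 113.
Compare {H1, H2}: total 119.
Compare {H1, H3}: total 126.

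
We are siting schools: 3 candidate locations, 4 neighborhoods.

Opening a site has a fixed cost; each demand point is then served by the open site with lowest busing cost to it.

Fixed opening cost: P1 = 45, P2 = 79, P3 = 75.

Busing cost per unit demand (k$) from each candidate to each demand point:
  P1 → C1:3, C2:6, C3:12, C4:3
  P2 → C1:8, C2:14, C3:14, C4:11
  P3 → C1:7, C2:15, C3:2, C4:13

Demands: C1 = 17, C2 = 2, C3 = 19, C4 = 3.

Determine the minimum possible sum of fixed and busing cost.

Open {P1, P3}: assign each demand point to its cheapest open site.
  C1→P1 17×3=51, C2→P1 2×6=12, C3→P3 19×2=38, C4→P1 3×3=9
  busing cost 110, fixed 120 → total 230.
Compare {P3}: busing cost 226 + fixed 75 = 301.
Compare {P1, P2, P3}: busing cost 110 + fixed 199 = 309.
Compare {P1}: busing cost 300 + fixed 45 = 345.
All other subsets cost ≥ 301. Minimum total cost: 230.

230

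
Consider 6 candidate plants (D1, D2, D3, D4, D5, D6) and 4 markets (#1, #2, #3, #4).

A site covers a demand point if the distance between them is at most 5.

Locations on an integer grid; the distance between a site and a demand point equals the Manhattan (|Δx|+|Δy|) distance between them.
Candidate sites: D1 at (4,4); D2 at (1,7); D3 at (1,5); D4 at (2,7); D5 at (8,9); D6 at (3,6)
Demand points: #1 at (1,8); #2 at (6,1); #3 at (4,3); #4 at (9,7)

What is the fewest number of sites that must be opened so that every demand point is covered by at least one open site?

3

Coverage sets (demand points within 5 of each site):
  D1: {#2, #3}
  D2: {#1}
  D3: {#1, #3}
  D4: {#1}
  D5: {#4}
  D6: {#1, #3}
No 2 sites suffice: every size-2 union leaves at least one demand point uncovered.
But {D1, D2, D5} covers everything, so the minimum is 3.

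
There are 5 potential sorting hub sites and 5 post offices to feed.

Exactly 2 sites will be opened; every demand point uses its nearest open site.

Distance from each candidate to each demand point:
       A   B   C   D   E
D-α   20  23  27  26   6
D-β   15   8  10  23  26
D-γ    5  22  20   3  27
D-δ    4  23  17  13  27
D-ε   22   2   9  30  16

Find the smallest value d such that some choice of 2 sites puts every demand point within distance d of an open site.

16

Open {D-γ, D-ε}.
  Farthest demand point is E at distance 16 (to D-ε); all others are ≤ 16.
With {D-δ, D-ε} the worst case is 16.
With {D-α, D-γ} the worst case is 22.
No size-2 selection achieves below 16.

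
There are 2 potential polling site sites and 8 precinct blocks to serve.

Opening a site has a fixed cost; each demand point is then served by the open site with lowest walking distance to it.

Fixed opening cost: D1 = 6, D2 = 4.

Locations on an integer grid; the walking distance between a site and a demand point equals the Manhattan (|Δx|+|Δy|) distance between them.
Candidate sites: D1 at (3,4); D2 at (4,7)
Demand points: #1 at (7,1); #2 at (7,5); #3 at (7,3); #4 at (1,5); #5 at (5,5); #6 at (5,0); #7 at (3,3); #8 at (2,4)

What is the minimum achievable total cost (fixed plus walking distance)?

37

Open {D1}: assign each demand point to its cheapest open site.
  #1→D1 7, #2→D1 5, #3→D1 5, #4→D1 3, #5→D1 3, #6→D1 6, #7→D1 1, #8→D1 1
  walking distance 31, fixed 6 → total 37.
Compare {D1, D2}: walking distance 31 + fixed 10 = 41.
Compare {D2}: walking distance 47 + fixed 4 = 51.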